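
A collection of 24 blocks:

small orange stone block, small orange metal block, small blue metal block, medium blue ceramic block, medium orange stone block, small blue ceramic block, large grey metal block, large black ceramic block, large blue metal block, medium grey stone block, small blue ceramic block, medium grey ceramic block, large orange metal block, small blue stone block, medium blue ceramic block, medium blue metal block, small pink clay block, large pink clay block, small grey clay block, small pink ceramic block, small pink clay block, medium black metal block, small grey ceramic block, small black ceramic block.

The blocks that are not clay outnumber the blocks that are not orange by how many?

0

blocks that are not clay: 20.
blocks that are not orange: 20.
20 − 20 = 0.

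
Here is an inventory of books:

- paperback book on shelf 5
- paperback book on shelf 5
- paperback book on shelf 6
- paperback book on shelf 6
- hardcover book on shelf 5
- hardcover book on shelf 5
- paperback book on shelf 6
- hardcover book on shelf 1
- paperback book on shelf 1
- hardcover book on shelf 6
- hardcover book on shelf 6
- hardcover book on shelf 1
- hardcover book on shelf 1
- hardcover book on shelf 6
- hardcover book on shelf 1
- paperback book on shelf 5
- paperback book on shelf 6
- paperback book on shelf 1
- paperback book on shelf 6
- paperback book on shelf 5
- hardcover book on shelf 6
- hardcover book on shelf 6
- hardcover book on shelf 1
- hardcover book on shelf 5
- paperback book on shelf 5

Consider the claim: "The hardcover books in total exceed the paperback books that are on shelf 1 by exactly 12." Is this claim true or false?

False

|hardcover books| = 13.
|paperback books on shelf 1| = 2.
The claim requires 13 − 2 (= 11) to equal 12, which does not hold.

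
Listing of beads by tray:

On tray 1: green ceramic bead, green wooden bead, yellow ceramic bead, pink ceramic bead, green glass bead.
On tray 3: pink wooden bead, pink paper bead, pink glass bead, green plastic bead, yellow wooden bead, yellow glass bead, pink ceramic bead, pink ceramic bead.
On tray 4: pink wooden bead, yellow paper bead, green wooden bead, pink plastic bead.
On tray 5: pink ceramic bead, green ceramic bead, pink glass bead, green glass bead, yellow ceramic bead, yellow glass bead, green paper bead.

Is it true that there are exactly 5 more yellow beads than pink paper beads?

True

|yellow beads| = 6.
|pink paper beads| = 1.
The claim requires 6 − 1 (= 5) to equal 5, which holds.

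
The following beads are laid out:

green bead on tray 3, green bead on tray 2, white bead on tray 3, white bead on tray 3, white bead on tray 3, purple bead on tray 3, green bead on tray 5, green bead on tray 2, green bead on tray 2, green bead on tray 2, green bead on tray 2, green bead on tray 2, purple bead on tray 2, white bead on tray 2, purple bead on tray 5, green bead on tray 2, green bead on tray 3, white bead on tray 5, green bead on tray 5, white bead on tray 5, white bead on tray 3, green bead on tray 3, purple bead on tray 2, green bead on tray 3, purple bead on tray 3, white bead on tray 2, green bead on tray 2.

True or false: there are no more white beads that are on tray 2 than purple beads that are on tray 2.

|white beads on tray 2| = 2.
|purple beads on tray 2| = 2.
The claim requires 2 ≤ 2, which holds.

True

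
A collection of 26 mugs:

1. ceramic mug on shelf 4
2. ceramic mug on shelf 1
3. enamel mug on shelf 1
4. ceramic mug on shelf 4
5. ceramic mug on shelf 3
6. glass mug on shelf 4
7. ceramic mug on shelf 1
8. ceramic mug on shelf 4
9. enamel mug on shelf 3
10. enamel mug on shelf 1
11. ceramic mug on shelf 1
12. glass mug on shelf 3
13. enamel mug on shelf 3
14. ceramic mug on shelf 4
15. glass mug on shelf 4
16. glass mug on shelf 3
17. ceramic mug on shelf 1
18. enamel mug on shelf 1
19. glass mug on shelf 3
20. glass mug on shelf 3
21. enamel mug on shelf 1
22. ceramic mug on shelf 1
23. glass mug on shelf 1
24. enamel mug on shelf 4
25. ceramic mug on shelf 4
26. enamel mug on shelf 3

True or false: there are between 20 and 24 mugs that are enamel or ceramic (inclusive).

|mugs that are enamel or ceramic| = 19.
The claim requires 20 ≤ 19 ≤ 24, which does not hold.

False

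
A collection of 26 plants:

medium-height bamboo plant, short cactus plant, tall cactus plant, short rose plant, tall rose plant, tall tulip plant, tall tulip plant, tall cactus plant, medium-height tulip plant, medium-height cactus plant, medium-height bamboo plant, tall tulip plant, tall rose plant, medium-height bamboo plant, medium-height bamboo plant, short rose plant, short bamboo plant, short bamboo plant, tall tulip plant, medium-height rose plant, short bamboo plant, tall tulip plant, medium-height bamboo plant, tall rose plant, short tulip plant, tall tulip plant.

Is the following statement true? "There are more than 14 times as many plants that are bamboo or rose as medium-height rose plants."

False

plants that are bamboo or rose: 14.
medium-height rose plants: 1.
The claim requires 14 > 14 × 1 = 14, which does not hold.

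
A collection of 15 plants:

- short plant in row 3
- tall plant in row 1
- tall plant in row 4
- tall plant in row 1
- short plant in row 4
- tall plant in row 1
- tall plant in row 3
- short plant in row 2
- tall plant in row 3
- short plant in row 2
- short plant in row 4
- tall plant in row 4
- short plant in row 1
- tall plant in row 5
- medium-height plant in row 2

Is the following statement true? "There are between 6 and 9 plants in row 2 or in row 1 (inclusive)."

|plants in row 2 or in row 1| = 7.
The claim requires 6 ≤ 7 ≤ 9, which holds.

True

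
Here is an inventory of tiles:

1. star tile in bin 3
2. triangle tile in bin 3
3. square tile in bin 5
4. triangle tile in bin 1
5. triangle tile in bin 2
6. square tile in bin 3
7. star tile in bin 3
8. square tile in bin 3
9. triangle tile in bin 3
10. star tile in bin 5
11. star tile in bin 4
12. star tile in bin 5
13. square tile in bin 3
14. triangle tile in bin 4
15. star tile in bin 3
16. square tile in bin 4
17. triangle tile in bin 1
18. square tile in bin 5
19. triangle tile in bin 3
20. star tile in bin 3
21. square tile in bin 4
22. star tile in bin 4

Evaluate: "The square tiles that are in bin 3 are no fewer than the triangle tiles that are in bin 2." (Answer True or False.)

True

|square tiles in bin 3| = 3.
|triangle tiles in bin 2| = 1.
The claim requires 3 ≥ 1, which holds.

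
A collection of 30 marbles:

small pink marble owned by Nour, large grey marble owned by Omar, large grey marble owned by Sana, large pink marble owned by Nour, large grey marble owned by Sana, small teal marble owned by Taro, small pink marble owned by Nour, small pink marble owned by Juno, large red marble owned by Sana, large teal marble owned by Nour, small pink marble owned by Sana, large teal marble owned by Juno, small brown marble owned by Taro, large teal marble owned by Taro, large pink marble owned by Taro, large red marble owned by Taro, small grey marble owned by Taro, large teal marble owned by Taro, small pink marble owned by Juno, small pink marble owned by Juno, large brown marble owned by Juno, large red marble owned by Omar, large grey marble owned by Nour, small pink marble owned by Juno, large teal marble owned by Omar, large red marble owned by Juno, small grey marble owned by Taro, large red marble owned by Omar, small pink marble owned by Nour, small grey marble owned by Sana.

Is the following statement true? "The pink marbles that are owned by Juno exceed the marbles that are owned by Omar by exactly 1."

False

|pink marbles owned by Juno| = 4.
|marbles owned by Omar| = 4.
The claim requires 4 − 4 (= 0) to equal 1, which does not hold.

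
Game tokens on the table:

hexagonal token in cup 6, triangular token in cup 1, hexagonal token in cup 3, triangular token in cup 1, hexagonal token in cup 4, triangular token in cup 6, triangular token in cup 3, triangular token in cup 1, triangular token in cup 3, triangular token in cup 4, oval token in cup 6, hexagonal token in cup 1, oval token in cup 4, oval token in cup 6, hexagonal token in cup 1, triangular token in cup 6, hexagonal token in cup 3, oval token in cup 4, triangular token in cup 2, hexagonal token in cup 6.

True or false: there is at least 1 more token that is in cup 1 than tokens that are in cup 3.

True

There are 5 tokens in cup 1.
There are 4 tokens in cup 3.
The claim requires 5 − 4 = 1 ≥ 1, which holds.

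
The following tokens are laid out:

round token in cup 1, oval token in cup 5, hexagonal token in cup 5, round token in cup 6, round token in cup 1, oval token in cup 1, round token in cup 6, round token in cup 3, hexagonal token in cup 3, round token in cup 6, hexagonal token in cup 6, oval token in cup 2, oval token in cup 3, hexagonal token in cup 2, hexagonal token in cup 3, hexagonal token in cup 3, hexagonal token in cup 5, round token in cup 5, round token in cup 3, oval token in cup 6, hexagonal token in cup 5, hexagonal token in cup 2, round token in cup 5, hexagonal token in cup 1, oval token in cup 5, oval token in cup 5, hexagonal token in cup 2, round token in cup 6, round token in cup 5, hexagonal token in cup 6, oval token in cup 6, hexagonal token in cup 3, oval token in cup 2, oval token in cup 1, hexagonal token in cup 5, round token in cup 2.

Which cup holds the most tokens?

Counts by cup: cup 5→10, cup 6→8, cup 3→7, cup 2→6, cup 1→5.
The maximum is 10, held uniquely by cup 5.

cup 5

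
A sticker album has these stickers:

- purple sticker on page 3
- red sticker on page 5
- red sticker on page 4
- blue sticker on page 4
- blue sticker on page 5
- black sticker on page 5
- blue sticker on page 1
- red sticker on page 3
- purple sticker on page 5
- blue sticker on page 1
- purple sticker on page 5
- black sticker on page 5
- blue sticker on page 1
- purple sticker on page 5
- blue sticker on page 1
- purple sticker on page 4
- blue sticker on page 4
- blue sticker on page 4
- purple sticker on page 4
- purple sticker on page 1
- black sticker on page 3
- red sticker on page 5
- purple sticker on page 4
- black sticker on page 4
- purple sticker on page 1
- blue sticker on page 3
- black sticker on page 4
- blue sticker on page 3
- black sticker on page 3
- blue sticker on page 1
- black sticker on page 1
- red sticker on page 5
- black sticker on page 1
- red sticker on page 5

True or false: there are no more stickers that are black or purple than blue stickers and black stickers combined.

stickers that are black or purple: 17.
blue stickers: 11; black stickers: 8; combined: 11 + 8 = 19.
The claim requires 17 ≤ 19, which holds.

True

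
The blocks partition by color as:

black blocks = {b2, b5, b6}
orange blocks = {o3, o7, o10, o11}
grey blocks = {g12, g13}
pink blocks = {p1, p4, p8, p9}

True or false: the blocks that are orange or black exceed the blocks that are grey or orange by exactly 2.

False

|blocks that are orange or black| = 7.
|blocks that are grey or orange| = 6.
The claim requires 7 − 6 (= 1) to equal 2, which does not hold.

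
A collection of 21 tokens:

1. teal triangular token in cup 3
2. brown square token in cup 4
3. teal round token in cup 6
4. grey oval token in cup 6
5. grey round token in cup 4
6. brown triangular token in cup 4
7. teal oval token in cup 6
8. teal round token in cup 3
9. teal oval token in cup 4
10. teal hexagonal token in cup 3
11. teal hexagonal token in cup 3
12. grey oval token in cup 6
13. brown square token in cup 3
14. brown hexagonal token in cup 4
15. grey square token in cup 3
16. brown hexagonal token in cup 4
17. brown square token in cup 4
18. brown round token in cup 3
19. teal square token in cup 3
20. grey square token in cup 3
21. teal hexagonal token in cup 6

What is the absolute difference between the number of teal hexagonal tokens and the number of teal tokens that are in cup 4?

teal hexagonal tokens: 3. teal tokens in cup 4: 1.
|3 − 1| = 3 − 1 = 2.

2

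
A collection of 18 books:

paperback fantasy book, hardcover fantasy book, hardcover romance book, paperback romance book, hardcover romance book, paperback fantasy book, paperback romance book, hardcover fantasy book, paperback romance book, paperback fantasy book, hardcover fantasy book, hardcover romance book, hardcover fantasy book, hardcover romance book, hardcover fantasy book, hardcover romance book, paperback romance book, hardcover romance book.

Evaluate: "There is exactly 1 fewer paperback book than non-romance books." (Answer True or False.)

|paperback books| = 7.
|non-romance books| = 8.
The claim requires 8 − 7 (= 1) to equal 1, which holds.

True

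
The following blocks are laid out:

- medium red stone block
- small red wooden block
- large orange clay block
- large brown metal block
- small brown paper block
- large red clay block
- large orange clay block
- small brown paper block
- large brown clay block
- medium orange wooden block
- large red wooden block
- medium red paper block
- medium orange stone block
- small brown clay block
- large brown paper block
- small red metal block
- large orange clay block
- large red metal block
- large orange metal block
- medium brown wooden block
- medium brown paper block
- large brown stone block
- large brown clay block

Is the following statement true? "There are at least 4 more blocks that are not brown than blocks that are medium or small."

False

|blocks that are not brown| = 13.
|blocks that are medium or small| = 11.
The claim requires 13 − 11 = 2 ≥ 4, which does not hold.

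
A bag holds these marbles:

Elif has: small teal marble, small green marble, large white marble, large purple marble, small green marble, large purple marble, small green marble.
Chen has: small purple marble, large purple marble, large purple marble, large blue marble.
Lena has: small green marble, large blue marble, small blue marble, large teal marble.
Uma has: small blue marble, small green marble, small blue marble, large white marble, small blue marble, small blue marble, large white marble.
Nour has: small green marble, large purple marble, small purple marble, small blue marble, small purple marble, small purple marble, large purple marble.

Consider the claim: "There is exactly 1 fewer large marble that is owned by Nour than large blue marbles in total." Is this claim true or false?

|large marbles owned by Nour| = 2.
|large blue marbles| = 2.
The claim requires 2 − 2 (= 0) to equal 1, which does not hold.

False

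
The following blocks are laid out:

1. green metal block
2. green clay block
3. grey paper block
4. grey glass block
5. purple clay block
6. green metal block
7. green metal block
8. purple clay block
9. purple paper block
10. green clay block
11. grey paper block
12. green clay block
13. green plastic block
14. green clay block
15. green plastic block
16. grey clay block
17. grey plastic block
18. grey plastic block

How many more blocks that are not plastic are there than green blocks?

5

blocks that are not plastic: 14.
green blocks: 9.
14 − 9 = 5.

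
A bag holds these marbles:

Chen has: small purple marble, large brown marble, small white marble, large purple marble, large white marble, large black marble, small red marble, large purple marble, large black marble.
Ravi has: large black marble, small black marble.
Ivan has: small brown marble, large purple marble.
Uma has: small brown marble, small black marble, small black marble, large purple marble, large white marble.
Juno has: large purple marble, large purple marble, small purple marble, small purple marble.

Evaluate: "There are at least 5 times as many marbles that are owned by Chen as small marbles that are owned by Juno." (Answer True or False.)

False

Count of marbles owned by Chen: 9.
Count of small marbles owned by Juno: 2.
The claim requires 9 ≥ 5 × 2 = 10, which does not hold.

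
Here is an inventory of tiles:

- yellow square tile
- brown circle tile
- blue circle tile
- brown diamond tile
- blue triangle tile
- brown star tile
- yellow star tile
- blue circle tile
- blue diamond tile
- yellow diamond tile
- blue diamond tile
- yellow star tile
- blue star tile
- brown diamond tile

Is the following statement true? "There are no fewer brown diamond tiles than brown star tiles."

brown diamond tiles: 2.
brown star tiles: 1.
The claim requires 2 ≥ 1, which holds.

True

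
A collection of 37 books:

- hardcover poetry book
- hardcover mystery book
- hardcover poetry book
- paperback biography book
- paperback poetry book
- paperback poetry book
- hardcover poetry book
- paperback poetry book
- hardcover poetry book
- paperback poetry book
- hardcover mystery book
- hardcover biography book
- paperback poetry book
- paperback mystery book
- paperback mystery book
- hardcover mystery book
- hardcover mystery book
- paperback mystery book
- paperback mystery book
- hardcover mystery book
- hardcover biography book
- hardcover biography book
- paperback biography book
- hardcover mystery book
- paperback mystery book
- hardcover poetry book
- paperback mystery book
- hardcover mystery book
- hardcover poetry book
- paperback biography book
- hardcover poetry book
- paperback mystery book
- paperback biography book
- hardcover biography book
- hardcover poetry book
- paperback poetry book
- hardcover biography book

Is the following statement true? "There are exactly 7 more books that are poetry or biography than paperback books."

False

There are 23 books that are poetry or biography.
There are 17 paperback books.
The claim requires 23 − 17 (= 6) to equal 7, which does not hold.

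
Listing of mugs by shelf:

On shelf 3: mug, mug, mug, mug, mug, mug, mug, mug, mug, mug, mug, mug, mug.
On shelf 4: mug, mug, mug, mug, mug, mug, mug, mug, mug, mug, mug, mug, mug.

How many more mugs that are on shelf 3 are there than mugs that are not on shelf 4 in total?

mugs on shelf 3: 13.
mugs that are not on shelf 4: 13.
13 − 13 = 0.

0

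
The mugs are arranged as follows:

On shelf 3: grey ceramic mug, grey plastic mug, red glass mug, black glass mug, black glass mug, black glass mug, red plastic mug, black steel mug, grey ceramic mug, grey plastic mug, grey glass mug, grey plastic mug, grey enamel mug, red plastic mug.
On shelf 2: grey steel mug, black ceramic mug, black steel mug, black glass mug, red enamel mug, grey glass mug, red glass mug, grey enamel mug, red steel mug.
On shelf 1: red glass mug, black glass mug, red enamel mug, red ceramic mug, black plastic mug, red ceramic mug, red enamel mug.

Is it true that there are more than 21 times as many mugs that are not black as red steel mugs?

False

|mugs that are not black| = 21.
|red steel mugs| = 1.
The claim requires 21 > 21 × 1 = 21, which does not hold.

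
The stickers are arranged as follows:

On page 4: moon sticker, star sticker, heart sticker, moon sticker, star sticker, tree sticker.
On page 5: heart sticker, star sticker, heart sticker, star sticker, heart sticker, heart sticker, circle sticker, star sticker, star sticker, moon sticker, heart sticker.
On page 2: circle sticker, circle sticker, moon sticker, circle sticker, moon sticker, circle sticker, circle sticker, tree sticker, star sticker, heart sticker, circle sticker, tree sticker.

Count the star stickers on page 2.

1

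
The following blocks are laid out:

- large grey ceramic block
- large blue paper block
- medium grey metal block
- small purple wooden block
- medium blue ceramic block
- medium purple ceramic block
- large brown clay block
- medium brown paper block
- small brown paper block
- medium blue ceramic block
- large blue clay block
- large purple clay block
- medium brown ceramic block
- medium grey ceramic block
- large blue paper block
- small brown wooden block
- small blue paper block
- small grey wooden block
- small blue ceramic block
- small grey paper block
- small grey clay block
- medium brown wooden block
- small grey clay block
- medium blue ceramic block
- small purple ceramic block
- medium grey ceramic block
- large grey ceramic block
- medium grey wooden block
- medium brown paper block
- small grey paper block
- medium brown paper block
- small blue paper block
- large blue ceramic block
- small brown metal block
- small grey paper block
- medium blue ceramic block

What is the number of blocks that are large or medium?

large: 8; medium: 14; together 8 + 14 = 22.

22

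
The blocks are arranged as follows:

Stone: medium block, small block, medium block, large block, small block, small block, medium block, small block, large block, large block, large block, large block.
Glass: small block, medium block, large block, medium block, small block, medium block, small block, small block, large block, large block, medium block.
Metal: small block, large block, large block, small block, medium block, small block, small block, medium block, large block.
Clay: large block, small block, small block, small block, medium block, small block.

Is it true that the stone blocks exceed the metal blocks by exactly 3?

There are 12 stone blocks.
There are 9 metal blocks.
The claim requires 12 − 9 (= 3) to equal 3, which holds.

True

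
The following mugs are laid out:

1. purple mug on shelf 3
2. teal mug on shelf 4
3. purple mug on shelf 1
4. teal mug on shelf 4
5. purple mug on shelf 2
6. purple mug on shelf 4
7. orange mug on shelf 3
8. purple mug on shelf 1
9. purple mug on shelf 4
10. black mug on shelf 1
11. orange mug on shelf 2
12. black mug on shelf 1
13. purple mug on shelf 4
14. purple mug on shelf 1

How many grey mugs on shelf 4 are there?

0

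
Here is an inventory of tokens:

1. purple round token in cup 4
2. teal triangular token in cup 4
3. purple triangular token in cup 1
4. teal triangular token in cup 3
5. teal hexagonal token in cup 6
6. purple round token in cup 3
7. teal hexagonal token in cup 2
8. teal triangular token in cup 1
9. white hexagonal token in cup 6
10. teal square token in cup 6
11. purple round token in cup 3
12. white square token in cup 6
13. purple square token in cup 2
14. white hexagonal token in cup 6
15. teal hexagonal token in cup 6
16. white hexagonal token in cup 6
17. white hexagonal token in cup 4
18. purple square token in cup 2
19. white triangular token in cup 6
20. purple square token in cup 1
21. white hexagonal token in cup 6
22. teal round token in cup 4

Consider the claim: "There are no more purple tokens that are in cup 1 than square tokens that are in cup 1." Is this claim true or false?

purple tokens in cup 1: 2.
square tokens in cup 1: 1.
The claim requires 2 ≤ 1, which does not hold.

False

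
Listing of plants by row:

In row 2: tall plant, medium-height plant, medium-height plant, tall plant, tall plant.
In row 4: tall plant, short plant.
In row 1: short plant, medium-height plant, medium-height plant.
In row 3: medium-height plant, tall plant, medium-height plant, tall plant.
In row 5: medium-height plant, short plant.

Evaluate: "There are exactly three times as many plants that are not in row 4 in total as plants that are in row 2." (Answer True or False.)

False

There are 14 plants that are not in row 4.
There are 5 plants in row 2.
The claim requires 14 = 3 × 5 = 15, which does not hold.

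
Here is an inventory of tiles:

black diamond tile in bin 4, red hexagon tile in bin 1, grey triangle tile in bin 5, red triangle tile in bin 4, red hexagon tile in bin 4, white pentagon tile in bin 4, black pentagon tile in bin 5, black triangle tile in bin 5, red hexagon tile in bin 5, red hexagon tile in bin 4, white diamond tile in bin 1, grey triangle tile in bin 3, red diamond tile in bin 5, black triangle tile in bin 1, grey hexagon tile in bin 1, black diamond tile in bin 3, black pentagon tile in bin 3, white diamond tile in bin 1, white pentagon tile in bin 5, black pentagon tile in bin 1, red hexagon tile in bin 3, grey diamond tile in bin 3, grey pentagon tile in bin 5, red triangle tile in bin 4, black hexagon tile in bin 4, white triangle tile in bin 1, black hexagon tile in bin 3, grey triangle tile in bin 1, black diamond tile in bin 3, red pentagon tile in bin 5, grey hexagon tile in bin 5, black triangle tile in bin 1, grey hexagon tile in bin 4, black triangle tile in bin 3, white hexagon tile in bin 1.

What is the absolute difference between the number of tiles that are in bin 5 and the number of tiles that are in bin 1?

1

tiles in bin 5: 9. tiles in bin 1: 10.
|9 − 10| = 10 − 9 = 1.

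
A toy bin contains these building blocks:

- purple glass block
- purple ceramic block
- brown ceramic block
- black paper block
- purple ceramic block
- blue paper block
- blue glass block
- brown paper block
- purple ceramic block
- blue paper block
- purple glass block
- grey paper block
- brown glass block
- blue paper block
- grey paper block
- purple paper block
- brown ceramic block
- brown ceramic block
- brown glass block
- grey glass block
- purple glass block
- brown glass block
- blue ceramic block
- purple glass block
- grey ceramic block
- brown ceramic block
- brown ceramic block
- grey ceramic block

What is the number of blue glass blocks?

1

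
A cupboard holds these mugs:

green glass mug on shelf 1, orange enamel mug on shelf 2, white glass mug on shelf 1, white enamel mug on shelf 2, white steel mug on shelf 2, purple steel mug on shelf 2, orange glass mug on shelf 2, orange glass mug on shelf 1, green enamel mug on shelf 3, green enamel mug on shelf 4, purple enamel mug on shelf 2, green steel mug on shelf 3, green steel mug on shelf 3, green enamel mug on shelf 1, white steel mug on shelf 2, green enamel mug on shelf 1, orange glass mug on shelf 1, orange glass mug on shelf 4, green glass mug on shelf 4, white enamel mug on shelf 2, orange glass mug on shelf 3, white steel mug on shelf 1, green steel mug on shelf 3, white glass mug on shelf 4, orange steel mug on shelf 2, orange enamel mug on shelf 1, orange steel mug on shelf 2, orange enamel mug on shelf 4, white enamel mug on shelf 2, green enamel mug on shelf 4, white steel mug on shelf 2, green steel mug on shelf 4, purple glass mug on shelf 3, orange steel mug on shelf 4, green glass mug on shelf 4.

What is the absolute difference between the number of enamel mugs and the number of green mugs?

0

enamel mugs: 12. green mugs: 12.
|12 − 12| = 12 − 12 = 0.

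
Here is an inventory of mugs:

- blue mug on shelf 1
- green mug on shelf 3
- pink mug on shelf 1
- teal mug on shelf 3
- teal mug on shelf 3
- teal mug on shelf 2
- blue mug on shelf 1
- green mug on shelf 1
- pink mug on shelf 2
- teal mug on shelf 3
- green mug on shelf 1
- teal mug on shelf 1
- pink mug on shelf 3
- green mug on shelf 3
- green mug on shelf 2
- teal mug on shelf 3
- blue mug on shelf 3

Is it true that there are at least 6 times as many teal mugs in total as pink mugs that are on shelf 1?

True

There are 6 teal mugs.
There is 1 pink mug on shelf 1.
The claim requires 6 ≥ 6 × 1 = 6, which holds.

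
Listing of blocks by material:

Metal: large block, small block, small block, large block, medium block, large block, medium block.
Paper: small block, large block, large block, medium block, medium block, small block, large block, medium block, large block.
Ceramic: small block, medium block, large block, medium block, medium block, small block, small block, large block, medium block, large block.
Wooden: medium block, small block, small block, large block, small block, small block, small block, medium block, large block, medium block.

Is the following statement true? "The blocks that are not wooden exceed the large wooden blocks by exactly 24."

True

|blocks that are not wooden| = 26.
|large wooden blocks| = 2.
The claim requires 26 − 2 (= 24) to equal 24, which holds.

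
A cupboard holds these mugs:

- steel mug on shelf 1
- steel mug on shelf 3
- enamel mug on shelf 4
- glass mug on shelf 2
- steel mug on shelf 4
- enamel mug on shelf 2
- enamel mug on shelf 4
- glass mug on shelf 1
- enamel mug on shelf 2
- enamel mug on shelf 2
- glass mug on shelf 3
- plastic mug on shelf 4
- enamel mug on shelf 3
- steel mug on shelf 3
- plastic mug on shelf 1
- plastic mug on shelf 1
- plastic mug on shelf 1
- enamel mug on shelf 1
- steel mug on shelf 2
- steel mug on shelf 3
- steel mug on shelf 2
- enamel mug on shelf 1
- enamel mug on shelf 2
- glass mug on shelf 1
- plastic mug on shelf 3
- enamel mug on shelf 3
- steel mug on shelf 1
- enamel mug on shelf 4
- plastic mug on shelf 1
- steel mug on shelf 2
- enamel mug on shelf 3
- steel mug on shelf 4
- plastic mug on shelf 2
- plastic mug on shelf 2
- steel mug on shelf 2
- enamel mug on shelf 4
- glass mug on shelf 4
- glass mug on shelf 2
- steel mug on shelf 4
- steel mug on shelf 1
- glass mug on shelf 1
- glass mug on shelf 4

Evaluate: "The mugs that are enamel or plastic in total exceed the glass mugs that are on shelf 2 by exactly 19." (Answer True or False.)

|mugs that are enamel or plastic| = 21.
|glass mugs on shelf 2| = 2.
The claim requires 21 − 2 (= 19) to equal 19, which holds.

True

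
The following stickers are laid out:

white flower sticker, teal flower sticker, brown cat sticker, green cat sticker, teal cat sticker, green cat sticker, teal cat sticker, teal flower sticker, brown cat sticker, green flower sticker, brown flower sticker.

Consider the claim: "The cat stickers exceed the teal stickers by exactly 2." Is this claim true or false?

There are 6 cat stickers.
There are 4 teal stickers.
The claim requires 6 − 4 (= 2) to equal 2, which holds.

True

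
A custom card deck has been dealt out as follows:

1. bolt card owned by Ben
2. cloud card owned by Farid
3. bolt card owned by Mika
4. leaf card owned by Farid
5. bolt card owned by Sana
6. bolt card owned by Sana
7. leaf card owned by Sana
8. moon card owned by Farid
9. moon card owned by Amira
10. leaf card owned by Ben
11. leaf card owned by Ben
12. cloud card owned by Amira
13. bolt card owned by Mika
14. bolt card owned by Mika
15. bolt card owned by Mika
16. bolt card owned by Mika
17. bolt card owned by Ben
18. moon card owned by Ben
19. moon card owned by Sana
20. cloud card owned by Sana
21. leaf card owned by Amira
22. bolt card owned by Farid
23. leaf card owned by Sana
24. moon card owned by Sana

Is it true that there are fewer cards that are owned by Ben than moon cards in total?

False

cards owned by Ben: 5.
moon cards: 5.
The claim requires 5 < 5, which does not hold.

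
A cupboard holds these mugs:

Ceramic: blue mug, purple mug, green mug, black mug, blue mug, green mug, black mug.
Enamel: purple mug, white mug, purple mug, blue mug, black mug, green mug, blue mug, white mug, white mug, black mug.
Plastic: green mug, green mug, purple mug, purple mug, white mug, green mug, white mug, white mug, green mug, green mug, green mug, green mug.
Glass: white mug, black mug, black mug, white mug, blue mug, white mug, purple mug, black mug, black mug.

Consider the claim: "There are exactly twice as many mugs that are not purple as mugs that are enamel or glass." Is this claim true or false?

False

There are 32 mugs that are not purple.
There are 19 mugs that are enamel or glass.
The claim requires 32 = 2 × 19 = 38, which does not hold.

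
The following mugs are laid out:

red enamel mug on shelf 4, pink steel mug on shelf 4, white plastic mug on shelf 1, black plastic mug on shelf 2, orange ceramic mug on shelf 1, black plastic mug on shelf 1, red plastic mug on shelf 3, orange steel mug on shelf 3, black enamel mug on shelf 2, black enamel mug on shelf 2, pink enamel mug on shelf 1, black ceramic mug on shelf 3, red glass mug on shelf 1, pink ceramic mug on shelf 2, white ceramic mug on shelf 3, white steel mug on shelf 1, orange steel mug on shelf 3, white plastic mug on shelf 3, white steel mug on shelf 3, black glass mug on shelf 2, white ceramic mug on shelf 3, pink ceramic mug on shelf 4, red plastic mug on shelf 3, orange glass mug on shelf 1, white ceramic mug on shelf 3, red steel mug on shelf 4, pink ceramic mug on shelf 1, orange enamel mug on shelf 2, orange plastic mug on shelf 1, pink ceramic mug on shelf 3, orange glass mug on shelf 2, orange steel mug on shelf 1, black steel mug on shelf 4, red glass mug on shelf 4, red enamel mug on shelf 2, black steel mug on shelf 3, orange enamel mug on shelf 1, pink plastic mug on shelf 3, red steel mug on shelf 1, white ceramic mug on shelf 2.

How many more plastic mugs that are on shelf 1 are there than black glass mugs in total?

plastic mugs on shelf 1: 3.
black glass mugs: 1.
3 − 1 = 2.

2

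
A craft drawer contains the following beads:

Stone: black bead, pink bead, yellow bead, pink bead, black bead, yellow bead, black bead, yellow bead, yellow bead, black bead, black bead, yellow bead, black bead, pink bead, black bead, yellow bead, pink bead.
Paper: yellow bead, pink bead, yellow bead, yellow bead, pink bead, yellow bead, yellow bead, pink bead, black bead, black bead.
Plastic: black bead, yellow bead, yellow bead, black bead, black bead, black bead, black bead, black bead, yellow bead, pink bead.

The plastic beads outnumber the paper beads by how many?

0

plastic beads: 10.
paper beads: 10.
10 − 10 = 0.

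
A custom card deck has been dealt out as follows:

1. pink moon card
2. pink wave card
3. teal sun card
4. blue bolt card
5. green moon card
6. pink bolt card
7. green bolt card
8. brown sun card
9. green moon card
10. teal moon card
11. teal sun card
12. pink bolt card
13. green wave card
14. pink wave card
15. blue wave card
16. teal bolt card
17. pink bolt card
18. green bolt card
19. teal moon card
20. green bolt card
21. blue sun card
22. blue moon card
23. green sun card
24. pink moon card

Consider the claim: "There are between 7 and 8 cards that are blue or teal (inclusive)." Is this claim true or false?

False

There are 9 cards that are blue or teal.
The claim requires 7 ≤ 9 ≤ 8, which does not hold.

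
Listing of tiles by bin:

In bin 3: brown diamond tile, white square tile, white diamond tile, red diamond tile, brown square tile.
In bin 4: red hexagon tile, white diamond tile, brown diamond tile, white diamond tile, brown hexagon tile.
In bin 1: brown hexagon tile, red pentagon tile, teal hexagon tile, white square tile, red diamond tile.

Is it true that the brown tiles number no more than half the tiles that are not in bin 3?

There are 5 brown tiles.
There are 10 tiles that are not in bin 3.
The claim requires 2 × 5 = 10 ≤ 10, which holds.

True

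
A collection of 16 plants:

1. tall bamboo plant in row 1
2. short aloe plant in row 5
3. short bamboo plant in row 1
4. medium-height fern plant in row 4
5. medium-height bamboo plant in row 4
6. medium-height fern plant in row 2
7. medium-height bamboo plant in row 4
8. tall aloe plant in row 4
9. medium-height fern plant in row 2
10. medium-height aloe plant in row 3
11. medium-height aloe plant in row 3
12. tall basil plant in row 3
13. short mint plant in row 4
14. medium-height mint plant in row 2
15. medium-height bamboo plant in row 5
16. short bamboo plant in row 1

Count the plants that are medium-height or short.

medium-height: 9; short: 4; together 9 + 4 = 13.

13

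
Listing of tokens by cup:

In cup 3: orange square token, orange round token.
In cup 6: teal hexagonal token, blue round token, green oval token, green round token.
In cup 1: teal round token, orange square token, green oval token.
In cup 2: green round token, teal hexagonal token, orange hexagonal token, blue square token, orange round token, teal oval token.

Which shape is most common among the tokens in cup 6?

Counts by shape (restricted to tokens in cup 6): round 2, hexagonal 1, oval 1.
The maximum is 2, held uniquely by round.

round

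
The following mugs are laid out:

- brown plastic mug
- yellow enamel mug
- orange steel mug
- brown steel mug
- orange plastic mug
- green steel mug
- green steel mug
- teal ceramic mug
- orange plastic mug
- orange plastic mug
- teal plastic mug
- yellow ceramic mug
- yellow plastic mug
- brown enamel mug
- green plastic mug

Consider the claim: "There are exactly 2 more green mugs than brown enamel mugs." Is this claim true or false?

True

green mugs: 3.
brown enamel mugs: 1.
The claim requires 3 − 1 (= 2) to equal 2, which holds.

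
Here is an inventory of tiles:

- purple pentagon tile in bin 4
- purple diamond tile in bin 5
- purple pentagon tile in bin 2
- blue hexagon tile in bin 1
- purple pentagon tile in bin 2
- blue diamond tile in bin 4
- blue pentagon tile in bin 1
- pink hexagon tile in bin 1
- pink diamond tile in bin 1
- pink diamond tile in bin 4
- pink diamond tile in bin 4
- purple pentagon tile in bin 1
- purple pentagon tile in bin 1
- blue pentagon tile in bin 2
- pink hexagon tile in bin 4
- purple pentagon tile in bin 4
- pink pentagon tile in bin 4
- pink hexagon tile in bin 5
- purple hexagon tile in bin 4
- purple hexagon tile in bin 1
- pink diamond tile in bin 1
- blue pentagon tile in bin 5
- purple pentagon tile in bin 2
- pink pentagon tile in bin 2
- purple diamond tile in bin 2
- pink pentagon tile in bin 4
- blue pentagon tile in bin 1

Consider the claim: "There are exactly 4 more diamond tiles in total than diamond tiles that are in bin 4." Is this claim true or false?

|diamond tiles| = 7.
|diamond tiles in bin 4| = 3.
The claim requires 7 − 3 (= 4) to equal 4, which holds.

True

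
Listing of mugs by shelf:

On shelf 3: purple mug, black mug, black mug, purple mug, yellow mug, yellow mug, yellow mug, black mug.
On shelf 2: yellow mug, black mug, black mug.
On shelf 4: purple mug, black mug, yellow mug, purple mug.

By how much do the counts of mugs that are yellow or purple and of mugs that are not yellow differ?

mugs that are yellow or purple: 9. mugs that are not yellow: 10.
|9 − 10| = 10 − 9 = 1.

1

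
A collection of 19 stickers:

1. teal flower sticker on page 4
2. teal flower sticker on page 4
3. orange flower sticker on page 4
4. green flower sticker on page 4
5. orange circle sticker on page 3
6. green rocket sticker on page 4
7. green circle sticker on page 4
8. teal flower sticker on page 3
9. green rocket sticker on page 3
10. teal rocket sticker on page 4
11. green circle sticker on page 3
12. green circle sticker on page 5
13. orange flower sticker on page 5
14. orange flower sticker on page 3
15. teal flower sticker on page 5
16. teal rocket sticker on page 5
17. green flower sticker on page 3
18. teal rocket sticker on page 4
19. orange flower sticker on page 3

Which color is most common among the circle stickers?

green

Counts by color (restricted to circle stickers): green 3, orange 1.
The maximum is 3, held uniquely by green.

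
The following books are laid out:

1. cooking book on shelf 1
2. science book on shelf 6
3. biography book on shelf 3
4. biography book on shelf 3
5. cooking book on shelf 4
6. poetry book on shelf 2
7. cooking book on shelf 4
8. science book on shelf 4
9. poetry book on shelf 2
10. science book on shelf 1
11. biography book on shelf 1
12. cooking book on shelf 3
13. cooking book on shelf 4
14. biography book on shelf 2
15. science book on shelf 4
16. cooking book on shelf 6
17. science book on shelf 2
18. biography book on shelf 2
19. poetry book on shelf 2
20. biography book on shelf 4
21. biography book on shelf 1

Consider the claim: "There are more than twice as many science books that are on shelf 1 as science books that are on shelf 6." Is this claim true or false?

There is 1 science book on shelf 1.
There is 1 science book on shelf 6.
The claim requires 1 > 2 × 1 = 2, which does not hold.

False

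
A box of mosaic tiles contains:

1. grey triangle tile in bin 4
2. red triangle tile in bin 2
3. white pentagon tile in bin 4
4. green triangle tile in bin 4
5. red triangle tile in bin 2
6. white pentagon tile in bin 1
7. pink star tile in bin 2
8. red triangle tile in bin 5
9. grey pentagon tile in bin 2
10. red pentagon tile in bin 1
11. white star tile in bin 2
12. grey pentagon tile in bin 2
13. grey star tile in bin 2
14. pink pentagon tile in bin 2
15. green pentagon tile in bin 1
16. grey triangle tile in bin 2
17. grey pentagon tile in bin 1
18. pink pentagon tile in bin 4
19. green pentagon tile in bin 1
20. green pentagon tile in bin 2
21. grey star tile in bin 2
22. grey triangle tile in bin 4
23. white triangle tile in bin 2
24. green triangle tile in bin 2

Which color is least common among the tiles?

Counts by color: grey 8, green 5, white 4, red 4, pink 3.
The minimum is 3, held uniquely by pink.

pink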